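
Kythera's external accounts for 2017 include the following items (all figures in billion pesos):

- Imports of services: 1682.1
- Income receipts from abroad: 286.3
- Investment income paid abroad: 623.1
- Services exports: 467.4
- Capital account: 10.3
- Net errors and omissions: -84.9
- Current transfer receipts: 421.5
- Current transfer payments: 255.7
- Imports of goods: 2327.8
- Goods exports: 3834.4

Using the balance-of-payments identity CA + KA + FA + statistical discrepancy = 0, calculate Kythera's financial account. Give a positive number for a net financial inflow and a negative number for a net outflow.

Goods balance = 3834.4 - 2327.8 = 1506.6
Services balance = 467.4 - 1682.1 = -1214.7
Trade balance (goods + services) = 1506.6 + (-1214.7) = 291.9
Net primary income = 286.3 - 623.1 = -336.8
Net secondary income = 421.5 - 255.7 = 165.8
Current account = 291.9 + (-336.8) + 165.8 = 120.9
Financial account = -(120.9 + 10.3 + (-84.9)) = -46.3

-46.3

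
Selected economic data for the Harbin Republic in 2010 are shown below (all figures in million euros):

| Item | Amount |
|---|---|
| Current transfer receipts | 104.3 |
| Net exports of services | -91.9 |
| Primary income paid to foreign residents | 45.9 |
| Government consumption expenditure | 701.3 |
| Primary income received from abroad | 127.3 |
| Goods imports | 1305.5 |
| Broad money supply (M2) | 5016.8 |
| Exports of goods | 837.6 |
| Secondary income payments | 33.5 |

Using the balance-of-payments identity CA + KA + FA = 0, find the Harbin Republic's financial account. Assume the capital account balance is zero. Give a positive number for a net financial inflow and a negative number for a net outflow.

Goods balance = 837.6 - 1305.5 = -467.9
Services balance = -91.9
Trade balance (goods + services) = -467.9 + (-91.9) = -559.8
Net primary income = 127.3 - 45.9 = 81.4
Net secondary income = 104.3 - 33.5 = 70.8
Current account = -559.8 + 81.4 + 70.8 = -407.6
Financial account = -(-407.6) = 407.6

407.6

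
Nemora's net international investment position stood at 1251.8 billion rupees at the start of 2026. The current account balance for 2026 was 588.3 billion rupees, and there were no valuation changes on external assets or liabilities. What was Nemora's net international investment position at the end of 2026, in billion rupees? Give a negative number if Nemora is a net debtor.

With no valuation effects, change in NIIP = current account = 588.3
End-of-year NIIP = 1251.8 + 588.3 = 1840.1

1840.1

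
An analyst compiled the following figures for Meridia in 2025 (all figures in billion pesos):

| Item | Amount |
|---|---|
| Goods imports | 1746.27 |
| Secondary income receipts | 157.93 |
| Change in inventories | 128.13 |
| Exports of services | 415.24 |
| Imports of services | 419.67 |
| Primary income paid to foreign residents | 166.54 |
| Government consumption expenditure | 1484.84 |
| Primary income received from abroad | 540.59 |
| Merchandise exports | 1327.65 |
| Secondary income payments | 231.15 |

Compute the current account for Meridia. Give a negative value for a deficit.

Goods balance = 1327.65 - 1746.27 = -418.62
Services balance = 415.24 - 419.67 = -4.43
Trade balance (goods + services) = -418.62 + (-4.43) = -423.05
Net primary income = 540.59 - 166.54 = 374.05
Net secondary income = 157.93 - 231.15 = -73.22
Current account = -423.05 + 374.05 + (-73.22) = -122.22

-122.22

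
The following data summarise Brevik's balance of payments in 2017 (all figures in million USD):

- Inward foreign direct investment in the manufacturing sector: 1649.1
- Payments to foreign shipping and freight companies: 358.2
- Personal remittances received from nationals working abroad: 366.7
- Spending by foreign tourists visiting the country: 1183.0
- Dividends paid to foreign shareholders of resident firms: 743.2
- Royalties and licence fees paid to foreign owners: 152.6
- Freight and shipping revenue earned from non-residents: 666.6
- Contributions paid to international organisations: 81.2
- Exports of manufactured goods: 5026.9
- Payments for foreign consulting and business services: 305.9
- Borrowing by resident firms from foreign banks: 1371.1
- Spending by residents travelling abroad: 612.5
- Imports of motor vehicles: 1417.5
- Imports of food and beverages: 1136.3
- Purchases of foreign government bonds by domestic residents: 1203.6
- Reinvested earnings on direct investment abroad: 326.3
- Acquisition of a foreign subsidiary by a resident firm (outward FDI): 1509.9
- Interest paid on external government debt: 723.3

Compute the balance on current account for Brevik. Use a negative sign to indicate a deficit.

2038.8

Goods: 5026.9 - 1417.5 - 1136.3 = 2473.1
Services: 1183.0 - 305.9 - 358.2 + 666.6 - 152.6 - 612.5 = 420.4
Primary income: 326.3 - 743.2 - 723.3 = -1140.2
Secondary income: -81.2 + 366.7 = 285.5
Current account = 2473.1 + 420.4 + (-1140.2) + 285.5 = 2038.8
(Excluded from the current account — financial account: inward foreign direct investment in the manufacturing sector 1649.1, borrowing by resident firms from foreign banks 1371.1, purchases of foreign government bonds by domestic residents 1203.6, acquisition of a foreign subsidiary by a resident firm (outward FDI) 1509.9.)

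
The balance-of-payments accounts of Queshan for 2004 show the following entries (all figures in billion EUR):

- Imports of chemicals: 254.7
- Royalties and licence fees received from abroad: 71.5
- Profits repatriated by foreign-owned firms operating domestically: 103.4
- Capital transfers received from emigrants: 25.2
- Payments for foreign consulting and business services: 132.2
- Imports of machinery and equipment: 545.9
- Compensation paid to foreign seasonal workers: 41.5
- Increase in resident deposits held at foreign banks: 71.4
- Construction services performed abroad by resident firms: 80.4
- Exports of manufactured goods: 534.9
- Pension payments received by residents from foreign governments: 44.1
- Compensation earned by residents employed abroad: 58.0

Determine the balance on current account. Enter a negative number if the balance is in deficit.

Goods: 534.9 - 545.9 - 254.7 = -265.7
Services: 80.4 - 132.2 + 71.5 = 19.7
Primary income: -103.4 - 41.5 + 58.0 = -86.9
Secondary income: 44.1
Current account = (-265.7) + 19.7 + (-86.9) + 44.1 = -288.8
(Excluded from the current account — capital account: capital transfers received from emigrants 25.2; financial account: increase in resident deposits held at foreign banks 71.4.)

-288.8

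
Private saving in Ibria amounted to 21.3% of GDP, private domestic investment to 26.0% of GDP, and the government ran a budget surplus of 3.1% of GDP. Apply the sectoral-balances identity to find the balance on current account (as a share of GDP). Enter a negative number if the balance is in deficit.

By the sectoral-balances identity, CA = (S_private - I) + (T - G).
Private balance = 21.3 - 26.0 = -4.7
Government balance (T - G) = 3.1
CA = -4.7 + 3.1 = -1.6

-1.6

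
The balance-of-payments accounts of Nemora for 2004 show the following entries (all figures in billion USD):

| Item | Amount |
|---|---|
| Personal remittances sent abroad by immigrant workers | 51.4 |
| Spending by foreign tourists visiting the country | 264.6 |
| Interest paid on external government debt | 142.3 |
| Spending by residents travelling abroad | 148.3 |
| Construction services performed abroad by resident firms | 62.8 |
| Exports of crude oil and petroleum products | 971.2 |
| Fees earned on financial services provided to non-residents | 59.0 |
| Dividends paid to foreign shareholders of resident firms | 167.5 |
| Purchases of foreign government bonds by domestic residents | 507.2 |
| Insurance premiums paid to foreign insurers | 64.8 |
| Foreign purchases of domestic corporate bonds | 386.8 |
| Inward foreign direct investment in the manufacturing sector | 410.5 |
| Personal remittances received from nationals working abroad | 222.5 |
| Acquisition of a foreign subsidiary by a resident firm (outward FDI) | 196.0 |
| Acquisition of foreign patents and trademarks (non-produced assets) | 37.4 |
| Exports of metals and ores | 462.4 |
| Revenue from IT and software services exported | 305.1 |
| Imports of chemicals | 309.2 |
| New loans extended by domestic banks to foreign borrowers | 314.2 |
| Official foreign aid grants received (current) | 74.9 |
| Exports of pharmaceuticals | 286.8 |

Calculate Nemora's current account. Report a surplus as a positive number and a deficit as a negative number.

1825.8

Goods: -309.2 + 971.2 + 462.4 + 286.8 = 1411.2
Services: 59.0 - 148.3 + 264.6 - 64.8 + 305.1 + 62.8 = 478.4
Primary income: -142.3 - 167.5 = -309.8
Secondary income: 74.9 + 222.5 - 51.4 = 246.0
Current account = 1411.2 + 478.4 + (-309.8) + 246.0 = 1825.8
(Excluded from the current account — financial account: purchases of foreign government bonds by domestic residents 507.2, foreign purchases of domestic corporate bonds 386.8, inward foreign direct investment in the manufacturing sector 410.5, acquisition of a foreign subsidiary by a resident firm (outward FDI) 196.0, new loans extended by domestic banks to foreign borrowers 314.2; capital account: acquisition of foreign patents and trademarks (non-produced assets) 37.4.)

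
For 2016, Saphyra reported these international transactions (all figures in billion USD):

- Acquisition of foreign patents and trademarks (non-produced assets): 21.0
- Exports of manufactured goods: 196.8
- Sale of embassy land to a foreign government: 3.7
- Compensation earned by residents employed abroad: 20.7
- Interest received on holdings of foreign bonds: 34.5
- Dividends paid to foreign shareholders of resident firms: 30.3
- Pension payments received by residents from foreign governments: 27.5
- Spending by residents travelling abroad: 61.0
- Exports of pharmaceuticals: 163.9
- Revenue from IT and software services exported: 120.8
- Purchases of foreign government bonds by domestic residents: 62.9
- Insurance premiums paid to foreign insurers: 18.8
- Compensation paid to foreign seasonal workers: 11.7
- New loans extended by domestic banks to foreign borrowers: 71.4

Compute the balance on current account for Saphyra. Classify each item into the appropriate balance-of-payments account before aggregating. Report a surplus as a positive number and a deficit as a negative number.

442.4

Goods: 196.8 + 163.9 = 360.7
Services: -61.0 + 120.8 - 18.8 = 41.0
Primary income: 20.7 - 30.3 + 34.5 - 11.7 = 13.2
Secondary income: 27.5
Current account = 360.7 + 41.0 + 13.2 + 27.5 = 442.4
(Excluded from the current account — capital account: acquisition of foreign patents and trademarks (non-produced assets) 21.0, sale of embassy land to a foreign government 3.7; financial account: purchases of foreign government bonds by domestic residents 62.9, new loans extended by domestic banks to foreign borrowers 71.4.)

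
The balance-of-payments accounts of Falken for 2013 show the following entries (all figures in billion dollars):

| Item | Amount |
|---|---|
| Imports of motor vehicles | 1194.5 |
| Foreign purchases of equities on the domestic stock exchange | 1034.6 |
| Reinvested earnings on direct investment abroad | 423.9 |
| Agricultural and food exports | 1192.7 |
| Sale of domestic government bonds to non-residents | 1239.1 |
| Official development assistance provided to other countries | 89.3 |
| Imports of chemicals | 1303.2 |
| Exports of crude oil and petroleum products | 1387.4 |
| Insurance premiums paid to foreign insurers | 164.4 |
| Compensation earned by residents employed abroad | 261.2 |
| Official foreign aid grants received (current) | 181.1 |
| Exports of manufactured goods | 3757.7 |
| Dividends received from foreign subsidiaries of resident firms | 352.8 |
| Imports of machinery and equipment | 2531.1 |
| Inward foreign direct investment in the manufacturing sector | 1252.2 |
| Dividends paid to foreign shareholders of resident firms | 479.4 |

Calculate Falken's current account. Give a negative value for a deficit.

Goods: 3757.7 + 1192.7 - 1194.5 - 1303.2 - 2531.1 + 1387.4 = 1309.0
Services: -164.4
Primary income: 261.2 + 352.8 - 479.4 + 423.9 = 558.5
Secondary income: 181.1 - 89.3 = 91.8
Current account = 1309.0 + (-164.4) + 558.5 + 91.8 = 1794.9
(Excluded from the current account — financial account: foreign purchases of equities on the domestic stock exchange 1034.6, sale of domestic government bonds to non-residents 1239.1, inward foreign direct investment in the manufacturing sector 1252.2.)

1794.9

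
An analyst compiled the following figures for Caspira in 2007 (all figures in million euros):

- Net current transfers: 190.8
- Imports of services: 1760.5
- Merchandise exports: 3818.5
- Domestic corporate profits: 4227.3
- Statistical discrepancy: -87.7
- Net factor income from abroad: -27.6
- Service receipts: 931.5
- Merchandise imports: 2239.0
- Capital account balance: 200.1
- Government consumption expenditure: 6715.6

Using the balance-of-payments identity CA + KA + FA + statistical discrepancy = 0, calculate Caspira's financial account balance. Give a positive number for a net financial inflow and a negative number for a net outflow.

-1026.1

Goods balance = 3818.5 - 2239.0 = 1579.5
Services balance = 931.5 - 1760.5 = -829.0
Trade balance (goods + services) = 1579.5 + (-829.0) = 750.5
Net primary income = -27.6
Net secondary income = 190.8
Current account = 750.5 + (-27.6) + 190.8 = 913.7
Financial account = -(913.7 + 200.1 + (-87.7)) = -1026.1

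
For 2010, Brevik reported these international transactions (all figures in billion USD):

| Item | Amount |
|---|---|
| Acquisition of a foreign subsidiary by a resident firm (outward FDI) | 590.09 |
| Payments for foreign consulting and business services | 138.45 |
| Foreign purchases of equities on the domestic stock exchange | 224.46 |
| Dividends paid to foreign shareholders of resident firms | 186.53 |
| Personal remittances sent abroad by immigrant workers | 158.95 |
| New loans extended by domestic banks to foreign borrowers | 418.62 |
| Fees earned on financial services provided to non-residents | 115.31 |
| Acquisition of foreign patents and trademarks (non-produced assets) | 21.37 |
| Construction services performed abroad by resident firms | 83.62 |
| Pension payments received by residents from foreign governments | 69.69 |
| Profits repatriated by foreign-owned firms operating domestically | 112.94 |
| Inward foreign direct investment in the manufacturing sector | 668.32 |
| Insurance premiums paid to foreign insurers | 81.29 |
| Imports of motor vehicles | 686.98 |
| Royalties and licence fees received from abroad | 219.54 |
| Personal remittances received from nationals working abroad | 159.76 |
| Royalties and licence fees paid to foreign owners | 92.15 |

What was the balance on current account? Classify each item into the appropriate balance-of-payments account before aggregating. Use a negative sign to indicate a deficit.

-809.37

Goods: -686.98
Services: 115.31 - 138.45 + 219.54 - 81.29 - 92.15 + 83.62 = 106.58
Primary income: -186.53 - 112.94 = -299.47
Secondary income: 159.76 + 69.69 - 158.95 = 70.50
Current account = (-686.98) + 106.58 + (-299.47) + 70.50 = -809.37
(Excluded from the current account — financial account: acquisition of a foreign subsidiary by a resident firm (outward FDI) 590.09, foreign purchases of equities on the domestic stock exchange 224.46, new loans extended by domestic banks to foreign borrowers 418.62, inward foreign direct investment in the manufacturing sector 668.32; capital account: acquisition of foreign patents and trademarks (non-produced assets) 21.37.)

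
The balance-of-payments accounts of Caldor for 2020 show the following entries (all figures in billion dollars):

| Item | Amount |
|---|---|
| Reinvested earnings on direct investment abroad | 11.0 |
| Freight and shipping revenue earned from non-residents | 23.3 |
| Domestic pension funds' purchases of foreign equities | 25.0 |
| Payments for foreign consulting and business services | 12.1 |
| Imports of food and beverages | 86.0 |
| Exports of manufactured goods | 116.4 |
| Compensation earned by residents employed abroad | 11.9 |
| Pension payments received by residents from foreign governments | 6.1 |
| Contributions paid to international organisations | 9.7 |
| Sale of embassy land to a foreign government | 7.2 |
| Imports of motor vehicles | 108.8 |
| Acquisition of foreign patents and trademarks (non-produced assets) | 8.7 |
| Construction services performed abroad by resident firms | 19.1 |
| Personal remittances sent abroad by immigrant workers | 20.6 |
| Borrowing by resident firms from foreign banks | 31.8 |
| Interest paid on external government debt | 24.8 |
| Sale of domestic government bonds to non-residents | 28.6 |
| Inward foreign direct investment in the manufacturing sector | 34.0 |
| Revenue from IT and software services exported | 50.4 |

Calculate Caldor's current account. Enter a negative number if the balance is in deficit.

-23.8

Goods: 116.4 - 108.8 - 86.0 = -78.4
Services: -12.1 + 19.1 + 23.3 + 50.4 = 80.7
Primary income: 11.0 + 11.9 - 24.8 = -1.9
Secondary income: -9.7 + 6.1 - 20.6 = -24.2
Current account = (-78.4) + 80.7 + (-1.9) + (-24.2) = -23.8
(Excluded from the current account — financial account: domestic pension funds' purchases of foreign equities 25.0, borrowing by resident firms from foreign banks 31.8, sale of domestic government bonds to non-residents 28.6, inward foreign direct investment in the manufacturing sector 34.0; capital account: sale of embassy land to a foreign government 7.2, acquisition of foreign patents and trademarks (non-produced assets) 8.7.)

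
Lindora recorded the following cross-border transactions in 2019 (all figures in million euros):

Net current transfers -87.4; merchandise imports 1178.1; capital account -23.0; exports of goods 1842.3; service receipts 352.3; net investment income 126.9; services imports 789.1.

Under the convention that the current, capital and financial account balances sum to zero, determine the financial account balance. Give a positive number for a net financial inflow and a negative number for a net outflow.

Goods balance = 1842.3 - 1178.1 = 664.2
Services balance = 352.3 - 789.1 = -436.8
Trade balance (goods + services) = 664.2 + (-436.8) = 227.4
Net primary income = 126.9
Net secondary income = -87.4
Current account = 227.4 + 126.9 + (-87.4) = 266.9
Financial account = -(266.9 + (-23.0)) = -243.9

-243.9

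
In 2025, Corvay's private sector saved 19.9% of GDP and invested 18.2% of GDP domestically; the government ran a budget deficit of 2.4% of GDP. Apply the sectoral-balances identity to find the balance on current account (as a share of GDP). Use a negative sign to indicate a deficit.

-0.7

By the sectoral-balances identity, CA = (S_private - I) + (T - G).
Private balance = 19.9 - 18.2 = 1.7
Government balance (T - G) = -2.4
CA = 1.7 + (-2.4) = -0.7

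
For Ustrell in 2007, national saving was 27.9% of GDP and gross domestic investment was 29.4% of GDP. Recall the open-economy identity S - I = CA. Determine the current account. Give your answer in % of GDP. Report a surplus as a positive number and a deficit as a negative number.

-1.5

S - I = CA (net lending to the rest of the world).
CA = S - I = 27.9 - 29.4 = -1.5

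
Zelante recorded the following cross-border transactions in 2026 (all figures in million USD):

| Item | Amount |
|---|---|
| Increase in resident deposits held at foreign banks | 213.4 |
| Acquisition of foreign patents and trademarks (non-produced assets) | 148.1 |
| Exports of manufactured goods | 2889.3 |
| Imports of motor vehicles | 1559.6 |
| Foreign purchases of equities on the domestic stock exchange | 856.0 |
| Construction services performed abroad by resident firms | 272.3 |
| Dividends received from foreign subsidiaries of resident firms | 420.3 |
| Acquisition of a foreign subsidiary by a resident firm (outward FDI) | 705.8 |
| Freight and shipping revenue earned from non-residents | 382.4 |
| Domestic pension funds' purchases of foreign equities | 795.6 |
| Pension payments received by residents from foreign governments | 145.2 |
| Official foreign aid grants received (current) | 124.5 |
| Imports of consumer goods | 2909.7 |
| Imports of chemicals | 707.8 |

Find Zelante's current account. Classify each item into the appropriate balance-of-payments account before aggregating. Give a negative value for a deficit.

Goods: -707.8 - 1559.6 - 2909.7 + 2889.3 = -2287.8
Services: 272.3 + 382.4 = 654.7
Primary income: 420.3
Secondary income: 124.5 + 145.2 = 269.7
Current account = (-2287.8) + 654.7 + 420.3 + 269.7 = -943.1
(Excluded from the current account — financial account: increase in resident deposits held at foreign banks 213.4, foreign purchases of equities on the domestic stock exchange 856.0, acquisition of a foreign subsidiary by a resident firm (outward FDI) 705.8, domestic pension funds' purchases of foreign equities 795.6; capital account: acquisition of foreign patents and trademarks (non-produced assets) 148.1.)

-943.1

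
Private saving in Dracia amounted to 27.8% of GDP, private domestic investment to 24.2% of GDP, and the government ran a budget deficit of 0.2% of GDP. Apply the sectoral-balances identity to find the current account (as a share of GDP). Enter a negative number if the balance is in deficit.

By the sectoral-balances identity, CA = (S_private - I) + (T - G).
Private balance = 27.8 - 24.2 = 3.6
Government balance (T - G) = -0.2
CA = 3.6 + (-0.2) = 3.4

3.4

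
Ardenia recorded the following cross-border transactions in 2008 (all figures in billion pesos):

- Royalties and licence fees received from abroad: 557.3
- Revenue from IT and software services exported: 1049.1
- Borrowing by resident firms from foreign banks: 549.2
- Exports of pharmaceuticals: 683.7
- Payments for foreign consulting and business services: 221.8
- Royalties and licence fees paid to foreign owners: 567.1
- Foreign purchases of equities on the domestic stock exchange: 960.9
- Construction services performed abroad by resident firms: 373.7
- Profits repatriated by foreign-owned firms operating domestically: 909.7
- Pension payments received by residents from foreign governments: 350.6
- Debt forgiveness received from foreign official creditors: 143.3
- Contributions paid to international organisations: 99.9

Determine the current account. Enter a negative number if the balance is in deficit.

Goods: 683.7
Services: 557.3 - 221.8 + 373.7 - 567.1 + 1049.1 = 1191.2
Primary income: -909.7
Secondary income: -99.9 + 350.6 = 250.7
Current account = 683.7 + 1191.2 + (-909.7) + 250.7 = 1215.9
(Excluded from the current account — financial account: borrowing by resident firms from foreign banks 549.2, foreign purchases of equities on the domestic stock exchange 960.9; capital account: debt forgiveness received from foreign official creditors 143.3.)

1215.9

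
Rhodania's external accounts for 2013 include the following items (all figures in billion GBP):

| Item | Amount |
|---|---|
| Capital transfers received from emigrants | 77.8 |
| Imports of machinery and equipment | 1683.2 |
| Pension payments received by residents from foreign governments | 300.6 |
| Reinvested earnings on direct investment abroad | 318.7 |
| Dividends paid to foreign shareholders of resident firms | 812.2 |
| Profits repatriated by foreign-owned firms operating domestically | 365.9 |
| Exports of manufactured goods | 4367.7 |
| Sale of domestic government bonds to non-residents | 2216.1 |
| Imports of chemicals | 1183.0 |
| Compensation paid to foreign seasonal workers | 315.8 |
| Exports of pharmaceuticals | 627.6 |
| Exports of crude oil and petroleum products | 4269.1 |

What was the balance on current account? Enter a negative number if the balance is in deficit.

Goods: -1183.0 + 627.6 - 1683.2 + 4367.7 + 4269.1 = 6398.2
Primary income: -812.2 - 315.8 + 318.7 - 365.9 = -1175.2
Secondary income: 300.6
Current account = 6398.2 + (-1175.2) + 300.6 = 5523.6
(Excluded from the current account — capital account: capital transfers received from emigrants 77.8; financial account: sale of domestic government bonds to non-residents 2216.1.)

5523.6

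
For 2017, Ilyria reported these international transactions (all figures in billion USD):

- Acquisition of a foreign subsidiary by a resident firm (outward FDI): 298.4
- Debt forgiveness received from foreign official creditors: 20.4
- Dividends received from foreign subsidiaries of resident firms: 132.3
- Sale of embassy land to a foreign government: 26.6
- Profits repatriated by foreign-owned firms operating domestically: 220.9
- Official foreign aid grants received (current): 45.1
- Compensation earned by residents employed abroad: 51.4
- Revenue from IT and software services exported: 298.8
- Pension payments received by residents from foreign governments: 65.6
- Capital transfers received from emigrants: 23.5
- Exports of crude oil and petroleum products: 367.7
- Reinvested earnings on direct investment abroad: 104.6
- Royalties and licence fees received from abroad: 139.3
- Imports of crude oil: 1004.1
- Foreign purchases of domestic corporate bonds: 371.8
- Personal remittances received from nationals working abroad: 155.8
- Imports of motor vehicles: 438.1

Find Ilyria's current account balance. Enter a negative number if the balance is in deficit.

-302.5

Goods: -1004.1 - 438.1 + 367.7 = -1074.5
Services: 298.8 + 139.3 = 438.1
Primary income: 132.3 + 104.6 + 51.4 - 220.9 = 67.4
Secondary income: 155.8 + 45.1 + 65.6 = 266.5
Current account = (-1074.5) + 438.1 + 67.4 + 266.5 = -302.5
(Excluded from the current account — financial account: acquisition of a foreign subsidiary by a resident firm (outward FDI) 298.4, foreign purchases of domestic corporate bonds 371.8; capital account: debt forgiveness received from foreign official creditors 20.4, sale of embassy land to a foreign government 26.6, capital transfers received from emigrants 23.5.)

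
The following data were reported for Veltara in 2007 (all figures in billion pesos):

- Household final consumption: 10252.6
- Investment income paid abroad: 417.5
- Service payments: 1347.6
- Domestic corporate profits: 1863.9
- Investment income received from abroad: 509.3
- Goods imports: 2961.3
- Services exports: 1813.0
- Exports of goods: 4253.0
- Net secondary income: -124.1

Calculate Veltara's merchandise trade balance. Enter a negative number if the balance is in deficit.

Goods balance = 4253.0 - 2961.3 = 1291.7

1291.7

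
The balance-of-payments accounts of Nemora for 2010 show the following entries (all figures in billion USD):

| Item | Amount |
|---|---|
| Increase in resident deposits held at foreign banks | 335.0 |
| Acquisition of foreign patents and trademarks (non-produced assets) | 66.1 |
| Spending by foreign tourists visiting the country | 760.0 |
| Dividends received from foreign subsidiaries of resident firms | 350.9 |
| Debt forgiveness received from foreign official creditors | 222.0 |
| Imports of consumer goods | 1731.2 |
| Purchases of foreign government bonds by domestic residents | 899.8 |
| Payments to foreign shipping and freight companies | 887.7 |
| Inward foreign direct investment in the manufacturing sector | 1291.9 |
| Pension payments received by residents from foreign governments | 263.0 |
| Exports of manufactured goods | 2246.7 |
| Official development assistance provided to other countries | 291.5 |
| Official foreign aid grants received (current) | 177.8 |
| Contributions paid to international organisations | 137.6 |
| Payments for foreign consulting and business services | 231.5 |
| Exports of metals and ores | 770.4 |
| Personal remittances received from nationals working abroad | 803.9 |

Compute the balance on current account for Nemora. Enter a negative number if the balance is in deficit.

2093.2

Goods: -1731.2 + 770.4 + 2246.7 = 1285.9
Services: 760.0 - 887.7 - 231.5 = -359.2
Primary income: 350.9
Secondary income: -137.6 - 291.5 + 263.0 + 177.8 + 803.9 = 815.6
Current account = 1285.9 + (-359.2) + 350.9 + 815.6 = 2093.2
(Excluded from the current account — financial account: increase in resident deposits held at foreign banks 335.0, purchases of foreign government bonds by domestic residents 899.8, inward foreign direct investment in the manufacturing sector 1291.9; capital account: acquisition of foreign patents and trademarks (non-produced assets) 66.1, debt forgiveness received from foreign official creditors 222.0.)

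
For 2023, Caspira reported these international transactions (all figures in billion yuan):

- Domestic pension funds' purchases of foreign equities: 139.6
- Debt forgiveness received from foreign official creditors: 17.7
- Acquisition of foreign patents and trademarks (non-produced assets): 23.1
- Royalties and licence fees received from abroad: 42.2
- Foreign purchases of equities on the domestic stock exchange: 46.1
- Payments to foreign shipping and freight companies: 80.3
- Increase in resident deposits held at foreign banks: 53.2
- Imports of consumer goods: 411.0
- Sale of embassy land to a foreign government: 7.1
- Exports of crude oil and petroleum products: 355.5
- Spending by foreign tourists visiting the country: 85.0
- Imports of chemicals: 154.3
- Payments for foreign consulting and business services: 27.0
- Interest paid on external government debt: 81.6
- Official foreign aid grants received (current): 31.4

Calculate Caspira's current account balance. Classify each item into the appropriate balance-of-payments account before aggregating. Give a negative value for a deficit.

Goods: -411.0 - 154.3 + 355.5 = -209.8
Services: -80.3 + 42.2 + 85.0 - 27.0 = 19.9
Primary income: -81.6
Secondary income: 31.4
Current account = (-209.8) + 19.9 + (-81.6) + 31.4 = -240.1
(Excluded from the current account — financial account: domestic pension funds' purchases of foreign equities 139.6, foreign purchases of equities on the domestic stock exchange 46.1, increase in resident deposits held at foreign banks 53.2; capital account: debt forgiveness received from foreign official creditors 17.7, acquisition of foreign patents and trademarks (non-produced assets) 23.1, sale of embassy land to a foreign government 7.1.)

-240.1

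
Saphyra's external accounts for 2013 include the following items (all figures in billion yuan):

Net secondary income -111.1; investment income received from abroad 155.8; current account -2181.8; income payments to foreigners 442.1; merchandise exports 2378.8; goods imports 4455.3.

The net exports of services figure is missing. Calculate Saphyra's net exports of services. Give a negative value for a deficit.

292.1

Current account = goods balance + services balance + net primary income + net secondary income
Sum of the known components = -2473.9
Net exports of services = CA - (known components) = -2181.8 - (-2473.9) = 292.1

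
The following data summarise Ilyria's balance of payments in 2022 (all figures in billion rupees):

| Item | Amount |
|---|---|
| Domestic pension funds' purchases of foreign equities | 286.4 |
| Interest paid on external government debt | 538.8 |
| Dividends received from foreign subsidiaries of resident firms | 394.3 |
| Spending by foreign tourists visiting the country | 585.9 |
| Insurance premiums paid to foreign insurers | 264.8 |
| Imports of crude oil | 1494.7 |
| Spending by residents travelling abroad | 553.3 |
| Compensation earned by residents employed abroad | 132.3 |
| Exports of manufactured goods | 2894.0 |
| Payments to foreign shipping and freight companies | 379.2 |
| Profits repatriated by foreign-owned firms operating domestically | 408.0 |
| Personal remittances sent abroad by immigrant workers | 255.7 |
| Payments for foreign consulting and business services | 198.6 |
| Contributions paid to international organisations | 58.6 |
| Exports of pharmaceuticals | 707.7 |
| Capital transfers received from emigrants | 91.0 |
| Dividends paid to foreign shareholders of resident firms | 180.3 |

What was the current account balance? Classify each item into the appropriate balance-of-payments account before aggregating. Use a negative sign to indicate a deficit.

Goods: 707.7 - 1494.7 + 2894.0 = 2107.0
Services: -553.3 + 585.9 - 264.8 - 198.6 - 379.2 = -810.0
Primary income: -538.8 - 180.3 - 408.0 + 132.3 + 394.3 = -600.5
Secondary income: -255.7 - 58.6 = -314.3
Current account = 2107.0 + (-810.0) + (-600.5) + (-314.3) = 382.2
(Excluded from the current account — financial account: domestic pension funds' purchases of foreign equities 286.4; capital account: capital transfers received from emigrants 91.0.)

382.2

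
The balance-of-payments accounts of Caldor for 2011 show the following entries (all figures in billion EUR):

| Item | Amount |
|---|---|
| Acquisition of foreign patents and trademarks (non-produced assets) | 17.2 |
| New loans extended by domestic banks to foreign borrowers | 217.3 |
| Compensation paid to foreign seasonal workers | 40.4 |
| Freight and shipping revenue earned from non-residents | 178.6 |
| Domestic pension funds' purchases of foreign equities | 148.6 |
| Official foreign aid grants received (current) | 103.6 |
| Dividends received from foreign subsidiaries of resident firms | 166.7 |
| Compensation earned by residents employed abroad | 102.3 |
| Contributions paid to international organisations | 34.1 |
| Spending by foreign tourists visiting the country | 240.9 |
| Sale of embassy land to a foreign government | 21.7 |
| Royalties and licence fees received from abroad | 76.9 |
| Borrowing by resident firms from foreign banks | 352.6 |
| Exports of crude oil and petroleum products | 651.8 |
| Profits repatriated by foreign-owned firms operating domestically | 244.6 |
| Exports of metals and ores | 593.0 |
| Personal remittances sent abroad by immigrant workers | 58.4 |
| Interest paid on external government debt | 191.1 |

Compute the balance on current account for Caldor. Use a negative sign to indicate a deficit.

Goods: 593.0 + 651.8 = 1244.8
Services: 178.6 + 76.9 + 240.9 = 496.4
Primary income: -244.6 - 40.4 - 191.1 + 166.7 + 102.3 = -207.1
Secondary income: -34.1 + 103.6 - 58.4 = 11.1
Current account = 1244.8 + 496.4 + (-207.1) + 11.1 = 1545.2
(Excluded from the current account — capital account: acquisition of foreign patents and trademarks (non-produced assets) 17.2, sale of embassy land to a foreign government 21.7; financial account: new loans extended by domestic banks to foreign borrowers 217.3, domestic pension funds' purchases of foreign equities 148.6, borrowing by resident firms from foreign banks 352.6.)

1545.2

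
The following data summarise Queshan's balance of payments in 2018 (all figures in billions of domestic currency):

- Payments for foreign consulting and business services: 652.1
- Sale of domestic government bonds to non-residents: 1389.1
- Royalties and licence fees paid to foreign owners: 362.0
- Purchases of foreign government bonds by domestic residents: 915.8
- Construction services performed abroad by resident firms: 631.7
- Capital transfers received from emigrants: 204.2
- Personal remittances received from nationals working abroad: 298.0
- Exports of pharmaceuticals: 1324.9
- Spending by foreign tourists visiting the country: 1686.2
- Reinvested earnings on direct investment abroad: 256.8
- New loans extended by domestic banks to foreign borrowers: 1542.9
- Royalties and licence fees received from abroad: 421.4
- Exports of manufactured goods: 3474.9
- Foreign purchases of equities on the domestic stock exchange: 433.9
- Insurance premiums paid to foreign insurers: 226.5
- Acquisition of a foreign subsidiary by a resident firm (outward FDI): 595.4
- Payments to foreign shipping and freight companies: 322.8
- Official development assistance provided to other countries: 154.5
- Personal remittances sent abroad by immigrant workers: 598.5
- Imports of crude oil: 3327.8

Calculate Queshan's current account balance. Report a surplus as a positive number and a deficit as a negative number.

Goods: 1324.9 - 3327.8 + 3474.9 = 1472.0
Services: 1686.2 + 421.4 - 226.5 + 631.7 - 322.8 - 362.0 - 652.1 = 1175.9
Primary income: 256.8
Secondary income: 298.0 - 154.5 - 598.5 = -455.0
Current account = 1472.0 + 1175.9 + 256.8 + (-455.0) = 2449.7
(Excluded from the current account — financial account: sale of domestic government bonds to non-residents 1389.1, purchases of foreign government bonds by domestic residents 915.8, new loans extended by domestic banks to foreign borrowers 1542.9, foreign purchases of equities on the domestic stock exchange 433.9, acquisition of a foreign subsidiary by a resident firm (outward FDI) 595.4; capital account: capital transfers received from emigrants 204.2.)

2449.7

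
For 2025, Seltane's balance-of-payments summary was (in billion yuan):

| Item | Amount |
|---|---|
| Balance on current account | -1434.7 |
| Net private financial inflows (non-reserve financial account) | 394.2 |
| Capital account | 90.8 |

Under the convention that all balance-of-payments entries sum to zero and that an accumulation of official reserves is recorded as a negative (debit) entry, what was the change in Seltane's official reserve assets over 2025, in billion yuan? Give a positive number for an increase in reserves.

Official reserve transactions balance = -((-1434.7) + 90.8 + 394.2) = 949.7
An accumulation of reserves is recorded as a debit (negative entry), so the change in the stock of reserves is the negative of that balance.
Change in official reserves = -(949.7) = -949.7

-949.7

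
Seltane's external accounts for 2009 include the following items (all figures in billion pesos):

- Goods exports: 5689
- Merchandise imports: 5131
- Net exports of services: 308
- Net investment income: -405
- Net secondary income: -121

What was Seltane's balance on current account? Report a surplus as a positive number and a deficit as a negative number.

Goods balance = 5689 - 5131 = 558
Services balance = 308
Trade balance (goods + services) = 558 + 308 = 866
Net primary income = -405
Net secondary income = -121
Current account = 866 + (-405) + (-121) = 340

340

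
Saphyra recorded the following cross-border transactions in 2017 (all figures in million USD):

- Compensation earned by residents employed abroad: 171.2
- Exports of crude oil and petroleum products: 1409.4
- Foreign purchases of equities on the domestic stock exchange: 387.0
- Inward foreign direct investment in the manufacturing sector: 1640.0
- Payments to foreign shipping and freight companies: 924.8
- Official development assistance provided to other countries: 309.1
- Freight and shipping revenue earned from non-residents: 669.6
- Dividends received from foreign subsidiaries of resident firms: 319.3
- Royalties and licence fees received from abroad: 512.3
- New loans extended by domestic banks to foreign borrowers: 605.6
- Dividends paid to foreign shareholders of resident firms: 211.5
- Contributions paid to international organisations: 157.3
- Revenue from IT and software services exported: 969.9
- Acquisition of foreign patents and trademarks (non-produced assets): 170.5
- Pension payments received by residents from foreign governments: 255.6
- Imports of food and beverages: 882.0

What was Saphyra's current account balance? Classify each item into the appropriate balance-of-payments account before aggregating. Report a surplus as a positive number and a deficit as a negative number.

1822.6

Goods: -882.0 + 1409.4 = 527.4
Services: -924.8 + 512.3 + 669.6 + 969.9 = 1227.0
Primary income: 171.2 - 211.5 + 319.3 = 279.0
Secondary income: 255.6 - 309.1 - 157.3 = -210.8
Current account = 527.4 + 1227.0 + 279.0 + (-210.8) = 1822.6
(Excluded from the current account — financial account: foreign purchases of equities on the domestic stock exchange 387.0, inward foreign direct investment in the manufacturing sector 1640.0, new loans extended by domestic banks to foreign borrowers 605.6; capital account: acquisition of foreign patents and trademarks (non-produced assets) 170.5.)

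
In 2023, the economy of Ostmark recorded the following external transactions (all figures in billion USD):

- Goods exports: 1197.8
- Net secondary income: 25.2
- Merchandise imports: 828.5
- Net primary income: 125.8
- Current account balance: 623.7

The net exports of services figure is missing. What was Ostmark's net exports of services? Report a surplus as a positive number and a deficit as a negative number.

Current account = goods balance + services balance + net primary income + net secondary income
Sum of the known components = 520.3
Net exports of services = CA - (known components) = 623.7 - 520.3 = 103.4

103.4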